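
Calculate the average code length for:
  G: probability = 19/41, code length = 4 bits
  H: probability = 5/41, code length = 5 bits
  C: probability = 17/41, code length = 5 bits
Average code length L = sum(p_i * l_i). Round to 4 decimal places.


Weighted contributions p_i * l_i:
  G: (19/41) * 4 = 76/41
  H: (5/41) * 5 = 25/41
  C: (17/41) * 5 = 85/41
Sum = (76 + 25 + 85)/41 = 186/41

L = 186/41 = 4.5366 bits/symbol


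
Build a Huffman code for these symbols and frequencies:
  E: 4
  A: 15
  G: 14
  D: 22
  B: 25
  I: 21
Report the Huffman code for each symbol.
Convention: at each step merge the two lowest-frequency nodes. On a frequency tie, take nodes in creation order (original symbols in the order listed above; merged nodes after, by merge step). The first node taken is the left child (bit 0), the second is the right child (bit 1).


Huffman tree construction:
Step 1: Merge E(4) + G(14) = 18
Step 2: Merge A(15) + (E+G)(18) = 33
Step 3: Merge I(21) + D(22) = 43
Step 4: Merge B(25) + (A+(E+G))(33) = 58
Step 5: Merge (I+D)(43) + (B+(A+(E+G)))(58) = 101
Read each symbol's code off the tree from the root (left child = 0, right child = 1).

Codes:
  E: 1110 (length 4)
  A: 110 (length 3)
  G: 1111 (length 4)
  D: 01 (length 2)
  B: 10 (length 2)
  I: 00 (length 2)
Average code length: 253/101 = 2.5050 bits/symbol


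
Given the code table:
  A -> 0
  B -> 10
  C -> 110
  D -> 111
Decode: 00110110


Decoding:
0 -> A
0 -> A
110 -> C
110 -> C


Result: AACC


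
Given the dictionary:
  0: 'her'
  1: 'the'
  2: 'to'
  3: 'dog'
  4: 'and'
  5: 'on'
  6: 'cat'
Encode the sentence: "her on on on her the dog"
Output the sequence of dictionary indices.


Look up each word in the dictionary:
  'her' -> 0
  'on' -> 5
  'on' -> 5
  'on' -> 5
  'her' -> 0
  'the' -> 1
  'dog' -> 3

Encoded: [0, 5, 5, 5, 0, 1, 3]


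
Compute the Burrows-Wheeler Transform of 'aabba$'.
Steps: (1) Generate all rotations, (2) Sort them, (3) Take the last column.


Rotations (sorted):
  0: $aabba -> last char: a
  1: a$aabb -> last char: b
  2: aabba$ -> last char: $
  3: abba$a -> last char: a
  4: ba$aab -> last char: b
  5: bba$aa -> last char: a


BWT = ab$aba


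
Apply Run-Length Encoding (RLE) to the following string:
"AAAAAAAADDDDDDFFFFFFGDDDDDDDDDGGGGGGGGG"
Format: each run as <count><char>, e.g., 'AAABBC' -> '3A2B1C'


Scanning runs left to right:
  i=0: run of 'A' x 8 -> '8A'
  i=8: run of 'D' x 6 -> '6D'
  i=14: run of 'F' x 6 -> '6F'
  i=20: run of 'G' x 1 -> '1G'
  i=21: run of 'D' x 9 -> '9D'
  i=30: run of 'G' x 9 -> '9G'

RLE = 8A6D6F1G9D9G


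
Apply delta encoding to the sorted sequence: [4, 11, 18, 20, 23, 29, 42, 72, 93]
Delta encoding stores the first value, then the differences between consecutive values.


First value: 4
Deltas:
  11 - 4 = 7
  18 - 11 = 7
  20 - 18 = 2
  23 - 20 = 3
  29 - 23 = 6
  42 - 29 = 13
  72 - 42 = 30
  93 - 72 = 21


Delta encoded: [4, 7, 7, 2, 3, 6, 13, 30, 21]


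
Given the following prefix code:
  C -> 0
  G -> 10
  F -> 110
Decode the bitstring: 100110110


Decoding step by step:
Bits 10 -> G
Bits 0 -> C
Bits 110 -> F
Bits 110 -> F


Decoded message: GCFF


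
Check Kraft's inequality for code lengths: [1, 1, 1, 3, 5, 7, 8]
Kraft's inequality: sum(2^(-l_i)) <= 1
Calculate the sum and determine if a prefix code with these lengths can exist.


Sum = 2^(-1) + 2^(-1) + 2^(-1) + 2^(-3) + 2^(-5) + 2^(-7) + 2^(-8)
    = 0.5 + 0.5 + 0.5 + 0.125 + 0.03125 + 0.0078125 + 0.00390625
    = 427/256 = 1.66796875
Since 1.66796875 > 1, Kraft's inequality is NOT satisfied.
A prefix code with these lengths CANNOT exist.

Kraft sum = 1.66796875. Not satisfied.


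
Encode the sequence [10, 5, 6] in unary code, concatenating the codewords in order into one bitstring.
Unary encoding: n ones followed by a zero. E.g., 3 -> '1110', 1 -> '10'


Encode each number as n ones followed by a terminating 0:
  10 -> 11111111110 (11 bits)
  5 -> 111110 (6 bits)
  6 -> 1111110 (7 bits)
Total length = 11 + 6 + 7 = 24 bits.

Unary([10, 5, 6]) = 111111111101111101111110 (24 bits)


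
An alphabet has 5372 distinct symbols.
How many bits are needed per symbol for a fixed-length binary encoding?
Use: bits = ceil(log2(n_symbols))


log2(5372) = 12.3912
Bracket: 2^12 = 4096 < 5372 <= 2^13 = 8192
So ceil(log2(5372)) = 13

bits = ceil(log2(5372)) = ceil(12.3912) = 13 bits


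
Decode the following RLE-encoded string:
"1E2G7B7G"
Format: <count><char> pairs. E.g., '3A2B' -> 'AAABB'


Expanding each <count><char> pair:
  1E -> 'E'
  2G -> 'GG'
  7B -> 'BBBBBBB'
  7G -> 'GGGGGGG'

Decoded = EGGBBBBBBBGGGGGGG


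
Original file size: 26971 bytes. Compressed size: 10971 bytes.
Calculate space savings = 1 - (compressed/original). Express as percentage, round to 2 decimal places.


ratio = compressed/original = 10971/26971 = 0.40677
savings = 1 - ratio = 1 - 0.40677 = 0.59323
as a percentage: 0.59323 * 100 = 59.32%

Space savings = 1 - 10971/26971 = 59.32%


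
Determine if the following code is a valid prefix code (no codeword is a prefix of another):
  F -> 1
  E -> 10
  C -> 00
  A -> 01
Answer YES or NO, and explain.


Checking each pair (does one codeword prefix another?):
  F='1' vs E='10': prefix -- VIOLATION

NO -- this is NOT a valid prefix code. F (1) is a prefix of E (10).


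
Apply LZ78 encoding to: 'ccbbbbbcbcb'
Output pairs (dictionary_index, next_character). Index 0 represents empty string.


LZ78 encoding steps:
Dictionary: {0: ''}
Step 1: w='' (idx 0), next='c' -> output (0, 'c'), add 'c' as idx 1
Step 2: w='c' (idx 1), next='b' -> output (1, 'b'), add 'cb' as idx 2
Step 3: w='' (idx 0), next='b' -> output (0, 'b'), add 'b' as idx 3
Step 4: w='b' (idx 3), next='b' -> output (3, 'b'), add 'bb' as idx 4
Step 5: w='b' (idx 3), next='c' -> output (3, 'c'), add 'bc' as idx 5
Step 6: w='bc' (idx 5), next='b' -> output (5, 'b'), add 'bcb' as idx 6


Encoded: [(0, 'c'), (1, 'b'), (0, 'b'), (3, 'b'), (3, 'c'), (5, 'b')]


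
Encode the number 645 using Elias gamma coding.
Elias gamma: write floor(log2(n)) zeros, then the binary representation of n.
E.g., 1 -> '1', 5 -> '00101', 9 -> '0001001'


num_bits = floor(log2(645)) + 1 = 10
leading_zeros = num_bits - 1 = 9
binary(645) = 1010000101

Elias gamma(645) = '000000000' + '1010000101' = 0000000001010000101 (19 bits)


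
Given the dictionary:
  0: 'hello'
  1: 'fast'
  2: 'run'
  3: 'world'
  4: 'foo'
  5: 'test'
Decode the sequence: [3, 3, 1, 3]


Look up each index in the dictionary:
  3 -> 'world'
  3 -> 'world'
  1 -> 'fast'
  3 -> 'world'

Decoded: "world world fast world"


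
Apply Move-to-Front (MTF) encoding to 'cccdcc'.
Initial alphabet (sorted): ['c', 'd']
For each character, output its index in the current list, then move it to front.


MTF encoding:
'c': index 0 in ['c', 'd'] -> ['c', 'd']
'c': index 0 in ['c', 'd'] -> ['c', 'd']
'c': index 0 in ['c', 'd'] -> ['c', 'd']
'd': index 1 in ['c', 'd'] -> ['d', 'c']
'c': index 1 in ['d', 'c'] -> ['c', 'd']
'c': index 0 in ['c', 'd'] -> ['c', 'd']


Output: [0, 0, 0, 1, 1, 0]


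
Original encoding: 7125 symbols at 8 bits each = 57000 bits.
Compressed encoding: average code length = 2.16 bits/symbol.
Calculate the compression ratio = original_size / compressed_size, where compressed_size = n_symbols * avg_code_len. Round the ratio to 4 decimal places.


original_size = n_symbols * orig_bits = 7125 * 8 = 57000 bits
compressed_size = n_symbols * avg_code_len = 7125 * 2.16 = 15390.0 bits
ratio = original_size / compressed_size = 57000 / 15390.0 = 3.7037

Compression ratio = 3.7037


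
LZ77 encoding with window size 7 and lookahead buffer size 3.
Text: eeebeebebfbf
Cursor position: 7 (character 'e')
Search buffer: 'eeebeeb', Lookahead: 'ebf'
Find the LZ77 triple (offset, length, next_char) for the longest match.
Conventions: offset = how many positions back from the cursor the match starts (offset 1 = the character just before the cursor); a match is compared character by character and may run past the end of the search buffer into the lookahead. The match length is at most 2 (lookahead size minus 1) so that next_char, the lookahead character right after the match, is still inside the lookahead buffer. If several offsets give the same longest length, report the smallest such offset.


Try each offset into the search buffer:
  offset=1 (pos 6, char 'b'): match length 0
  offset=2 (pos 5, char 'e'): match length 2
  offset=3 (pos 4, char 'e'): match length 1
  offset=4 (pos 3, char 'b'): match length 0
  offset=5 (pos 2, char 'e'): match length 2
  offset=6 (pos 1, char 'e'): match length 1
  offset=7 (pos 0, char 'e'): match length 1
Longest match has length 2, found at offsets 2, 5; take the smallest, offset 2.
next_char = character at position 7 + 2 = 9 -> 'f'

Best match: offset=2, length=2 (matching 'eb' starting at position 5)
LZ77 triple: (2, 2, 'f')


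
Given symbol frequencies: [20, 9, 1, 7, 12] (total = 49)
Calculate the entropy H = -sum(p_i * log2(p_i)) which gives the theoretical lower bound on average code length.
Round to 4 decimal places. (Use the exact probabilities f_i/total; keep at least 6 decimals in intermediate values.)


Per-symbol terms -p_i * log2(p_i) with p_i = f_i/49:
  p = 20/49 = 0.408163: log2(p) = -1.292782, -p*log2(p) = 0.527666
  p = 9/49 = 0.183673: log2(p) = -2.444785, -p*log2(p) = 0.449042
  p = 1/49 = 0.020408: log2(p) = -5.614710, -p*log2(p) = 0.114586
  p = 7/49 = 0.142857: log2(p) = -2.807355, -p*log2(p) = 0.401051
  p = 12/49 = 0.244898: log2(p) = -2.029747, -p*log2(p) = 0.497081
H = 0.527666 + 0.449042 + 0.114586 + 0.401051 + 0.497081 = 1.989426

H = 1.9894 bits/symbol


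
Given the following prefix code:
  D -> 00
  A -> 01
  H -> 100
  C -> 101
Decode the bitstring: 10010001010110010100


Decoding step by step:
Bits 100 -> H
Bits 100 -> H
Bits 01 -> A
Bits 01 -> A
Bits 01 -> A
Bits 100 -> H
Bits 101 -> C
Bits 00 -> D


Decoded message: HHAAAHCD


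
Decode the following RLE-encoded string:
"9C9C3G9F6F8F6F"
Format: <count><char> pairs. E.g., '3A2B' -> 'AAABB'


Expanding each <count><char> pair:
  9C -> 'CCCCCCCCC'
  9C -> 'CCCCCCCCC'
  3G -> 'GGG'
  9F -> 'FFFFFFFFF'
  6F -> 'FFFFFF'
  8F -> 'FFFFFFFF'
  6F -> 'FFFFFF'

Decoded = CCCCCCCCCCCCCCCCCCGGGFFFFFFFFFFFFFFFFFFFFFFFFFFFFF


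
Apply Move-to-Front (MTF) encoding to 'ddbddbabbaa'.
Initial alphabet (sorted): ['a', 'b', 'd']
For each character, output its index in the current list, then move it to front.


MTF encoding:
'd': index 2 in ['a', 'b', 'd'] -> ['d', 'a', 'b']
'd': index 0 in ['d', 'a', 'b'] -> ['d', 'a', 'b']
'b': index 2 in ['d', 'a', 'b'] -> ['b', 'd', 'a']
'd': index 1 in ['b', 'd', 'a'] -> ['d', 'b', 'a']
'd': index 0 in ['d', 'b', 'a'] -> ['d', 'b', 'a']
'b': index 1 in ['d', 'b', 'a'] -> ['b', 'd', 'a']
'a': index 2 in ['b', 'd', 'a'] -> ['a', 'b', 'd']
'b': index 1 in ['a', 'b', 'd'] -> ['b', 'a', 'd']
'b': index 0 in ['b', 'a', 'd'] -> ['b', 'a', 'd']
'a': index 1 in ['b', 'a', 'd'] -> ['a', 'b', 'd']
'a': index 0 in ['a', 'b', 'd'] -> ['a', 'b', 'd']


Output: [2, 0, 2, 1, 0, 1, 2, 1, 0, 1, 0]


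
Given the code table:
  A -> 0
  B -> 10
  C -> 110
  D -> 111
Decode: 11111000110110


Decoding:
111 -> D
110 -> C
0 -> A
0 -> A
110 -> C
110 -> C


Result: DCAACC


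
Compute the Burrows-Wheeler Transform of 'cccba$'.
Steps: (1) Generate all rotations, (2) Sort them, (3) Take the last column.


Rotations (sorted):
  0: $cccba -> last char: a
  1: a$cccb -> last char: b
  2: ba$ccc -> last char: c
  3: cba$cc -> last char: c
  4: ccba$c -> last char: c
  5: cccba$ -> last char: $


BWT = abccc$


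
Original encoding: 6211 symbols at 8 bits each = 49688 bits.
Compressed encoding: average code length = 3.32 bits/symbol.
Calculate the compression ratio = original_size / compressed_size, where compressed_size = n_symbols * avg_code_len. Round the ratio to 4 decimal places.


original_size = n_symbols * orig_bits = 6211 * 8 = 49688 bits
compressed_size = n_symbols * avg_code_len = 6211 * 3.32 = 20620.52 bits
ratio = original_size / compressed_size = 49688 / 20620.52 = 2.4096

Compression ratio = 2.4096


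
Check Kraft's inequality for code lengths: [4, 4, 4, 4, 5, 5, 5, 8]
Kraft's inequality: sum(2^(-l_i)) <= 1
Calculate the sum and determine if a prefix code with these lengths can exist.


Sum = 2^(-4) + 2^(-4) + 2^(-4) + 2^(-4) + 2^(-5) + 2^(-5) + 2^(-5) + 2^(-8)
    = 0.0625 + 0.0625 + 0.0625 + 0.0625 + 0.03125 + 0.03125 + 0.03125 + 0.00390625
    = 89/256 = 0.34765625
Since 0.34765625 <= 1, Kraft's inequality IS satisfied.
A prefix code with these lengths CAN exist.

Kraft sum = 0.34765625. Satisfied.


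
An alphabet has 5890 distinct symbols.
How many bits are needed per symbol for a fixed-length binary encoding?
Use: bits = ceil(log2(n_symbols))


log2(5890) = 12.5241
Bracket: 2^12 = 4096 < 5890 <= 2^13 = 8192
So ceil(log2(5890)) = 13

bits = ceil(log2(5890)) = ceil(12.5241) = 13 bits


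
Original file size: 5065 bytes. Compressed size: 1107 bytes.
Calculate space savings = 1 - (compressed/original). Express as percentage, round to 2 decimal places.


ratio = compressed/original = 1107/5065 = 0.218559
savings = 1 - ratio = 1 - 0.218559 = 0.781441
as a percentage: 0.781441 * 100 = 78.14%

Space savings = 1 - 1107/5065 = 78.14%


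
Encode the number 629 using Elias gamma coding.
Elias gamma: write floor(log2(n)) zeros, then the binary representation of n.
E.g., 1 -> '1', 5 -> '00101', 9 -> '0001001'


num_bits = floor(log2(629)) + 1 = 10
leading_zeros = num_bits - 1 = 9
binary(629) = 1001110101

Elias gamma(629) = '000000000' + '1001110101' = 0000000001001110101 (19 bits)


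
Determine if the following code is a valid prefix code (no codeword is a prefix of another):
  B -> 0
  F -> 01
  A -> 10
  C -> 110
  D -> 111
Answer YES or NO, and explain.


Checking each pair (does one codeword prefix another?):
  B='0' vs F='01': prefix -- VIOLATION

NO -- this is NOT a valid prefix code. B (0) is a prefix of F (01).


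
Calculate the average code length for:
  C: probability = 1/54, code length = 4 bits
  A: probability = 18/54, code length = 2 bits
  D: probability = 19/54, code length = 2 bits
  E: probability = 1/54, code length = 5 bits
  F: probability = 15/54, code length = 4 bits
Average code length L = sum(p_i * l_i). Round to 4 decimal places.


Weighted contributions p_i * l_i:
  C: (1/54) * 4 = 4/54
  A: (18/54) * 2 = 36/54
  D: (19/54) * 2 = 38/54
  E: (1/54) * 5 = 5/54
  F: (15/54) * 4 = 60/54
Sum = (4 + 36 + 38 + 5 + 60)/54 = 143/54

L = 143/54 = 2.6481 bits/symbol


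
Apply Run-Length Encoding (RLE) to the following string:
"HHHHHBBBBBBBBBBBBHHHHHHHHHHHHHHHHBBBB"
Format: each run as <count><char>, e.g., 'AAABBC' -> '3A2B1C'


Scanning runs left to right:
  i=0: run of 'H' x 5 -> '5H'
  i=5: run of 'B' x 12 -> '12B'
  i=17: run of 'H' x 16 -> '16H'
  i=33: run of 'B' x 4 -> '4B'

RLE = 5H12B16H4B


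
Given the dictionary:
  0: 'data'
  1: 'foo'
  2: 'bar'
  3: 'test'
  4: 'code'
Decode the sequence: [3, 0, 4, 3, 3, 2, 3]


Look up each index in the dictionary:
  3 -> 'test'
  0 -> 'data'
  4 -> 'code'
  3 -> 'test'
  3 -> 'test'
  2 -> 'bar'
  3 -> 'test'

Decoded: "test data code test test bar test"


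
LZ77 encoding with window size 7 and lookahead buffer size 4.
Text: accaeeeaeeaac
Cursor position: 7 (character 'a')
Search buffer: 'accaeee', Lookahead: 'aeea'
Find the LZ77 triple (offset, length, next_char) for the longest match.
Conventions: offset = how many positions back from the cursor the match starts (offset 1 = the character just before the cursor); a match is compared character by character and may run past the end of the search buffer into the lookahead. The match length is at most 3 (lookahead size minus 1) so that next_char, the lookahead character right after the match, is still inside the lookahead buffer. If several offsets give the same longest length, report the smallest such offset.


Try each offset into the search buffer:
  offset=1 (pos 6, char 'e'): match length 0
  offset=2 (pos 5, char 'e'): match length 0
  offset=3 (pos 4, char 'e'): match length 0
  offset=4 (pos 3, char 'a'): match length 3
  offset=5 (pos 2, char 'c'): match length 0
  offset=6 (pos 1, char 'c'): match length 0
  offset=7 (pos 0, char 'a'): match length 1
Longest match has length 3 at offset 4.
next_char = character at position 7 + 3 = 10 -> 'a'

Best match: offset=4, length=3 (matching 'aee' starting at position 3)
LZ77 triple: (4, 3, 'a')


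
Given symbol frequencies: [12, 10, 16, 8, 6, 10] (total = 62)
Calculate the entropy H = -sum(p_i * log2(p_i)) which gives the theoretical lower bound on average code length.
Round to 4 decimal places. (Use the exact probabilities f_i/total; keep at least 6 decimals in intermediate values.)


Per-symbol terms -p_i * log2(p_i) with p_i = f_i/62:
  p = 12/62 = 0.193548: log2(p) = -2.369234, -p*log2(p) = 0.458561
  p = 10/62 = 0.161290: log2(p) = -2.632268, -p*log2(p) = 0.424559
  p = 16/62 = 0.258065: log2(p) = -1.954196, -p*log2(p) = 0.504309
  p = 8/62 = 0.129032: log2(p) = -2.954196, -p*log2(p) = 0.381187
  p = 6/62 = 0.096774: log2(p) = -3.369234, -p*log2(p) = 0.326055
  p = 10/62 = 0.161290: log2(p) = -2.632268, -p*log2(p) = 0.424559
H = 0.458561 + 0.424559 + 0.504309 + 0.381187 + 0.326055 + 0.424559 = 2.519230

H = 2.5192 bits/symbol


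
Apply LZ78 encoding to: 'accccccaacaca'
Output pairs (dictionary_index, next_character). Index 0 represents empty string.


LZ78 encoding steps:
Dictionary: {0: ''}
Step 1: w='' (idx 0), next='a' -> output (0, 'a'), add 'a' as idx 1
Step 2: w='' (idx 0), next='c' -> output (0, 'c'), add 'c' as idx 2
Step 3: w='c' (idx 2), next='c' -> output (2, 'c'), add 'cc' as idx 3
Step 4: w='cc' (idx 3), next='c' -> output (3, 'c'), add 'ccc' as idx 4
Step 5: w='a' (idx 1), next='a' -> output (1, 'a'), add 'aa' as idx 5
Step 6: w='c' (idx 2), next='a' -> output (2, 'a'), add 'ca' as idx 6
Step 7: w='ca' (idx 6), end of input -> output (6, '')


Encoded: [(0, 'a'), (0, 'c'), (2, 'c'), (3, 'c'), (1, 'a'), (2, 'a'), (6, '')]


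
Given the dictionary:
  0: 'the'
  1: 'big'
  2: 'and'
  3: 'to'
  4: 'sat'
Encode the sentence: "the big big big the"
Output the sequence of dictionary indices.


Look up each word in the dictionary:
  'the' -> 0
  'big' -> 1
  'big' -> 1
  'big' -> 1
  'the' -> 0

Encoded: [0, 1, 1, 1, 0]


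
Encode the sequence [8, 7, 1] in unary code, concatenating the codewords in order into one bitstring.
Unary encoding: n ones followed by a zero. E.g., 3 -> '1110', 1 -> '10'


Encode each number as n ones followed by a terminating 0:
  8 -> 111111110 (9 bits)
  7 -> 11111110 (8 bits)
  1 -> 10 (2 bits)
Total length = 9 + 8 + 2 = 19 bits.

Unary([8, 7, 1]) = 1111111101111111010 (19 bits)


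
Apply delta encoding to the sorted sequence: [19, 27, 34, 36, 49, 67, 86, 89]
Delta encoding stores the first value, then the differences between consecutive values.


First value: 19
Deltas:
  27 - 19 = 8
  34 - 27 = 7
  36 - 34 = 2
  49 - 36 = 13
  67 - 49 = 18
  86 - 67 = 19
  89 - 86 = 3


Delta encoded: [19, 8, 7, 2, 13, 18, 19, 3]


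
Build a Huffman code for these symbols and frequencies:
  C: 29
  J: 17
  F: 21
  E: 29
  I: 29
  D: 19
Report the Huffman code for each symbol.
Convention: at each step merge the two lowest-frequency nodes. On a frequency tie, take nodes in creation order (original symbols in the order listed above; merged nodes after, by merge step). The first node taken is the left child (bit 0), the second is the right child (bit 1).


Huffman tree construction:
Step 1: Merge J(17) + D(19) = 36
Step 2: Merge F(21) + C(29) = 50
Step 3: Merge E(29) + I(29) = 58
Step 4: Merge (J+D)(36) + (F+C)(50) = 86
Step 5: Merge (E+I)(58) + ((J+D)+(F+C))(86) = 144
Read each symbol's code off the tree from the root (left child = 0, right child = 1).

Codes:
  C: 111 (length 3)
  J: 100 (length 3)
  F: 110 (length 3)
  E: 00 (length 2)
  I: 01 (length 2)
  D: 101 (length 3)
Average code length: 374/144 = 2.5972 bits/symbol


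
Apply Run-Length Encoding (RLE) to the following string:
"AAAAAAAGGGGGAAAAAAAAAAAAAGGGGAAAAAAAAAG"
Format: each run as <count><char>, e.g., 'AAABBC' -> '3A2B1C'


Scanning runs left to right:
  i=0: run of 'A' x 7 -> '7A'
  i=7: run of 'G' x 5 -> '5G'
  i=12: run of 'A' x 13 -> '13A'
  i=25: run of 'G' x 4 -> '4G'
  i=29: run of 'A' x 9 -> '9A'
  i=38: run of 'G' x 1 -> '1G'

RLE = 7A5G13A4G9A1G


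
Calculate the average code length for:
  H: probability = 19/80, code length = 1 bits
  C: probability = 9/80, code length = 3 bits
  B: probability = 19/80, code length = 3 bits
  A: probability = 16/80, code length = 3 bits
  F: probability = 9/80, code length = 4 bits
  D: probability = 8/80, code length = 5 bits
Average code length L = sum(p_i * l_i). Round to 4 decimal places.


Weighted contributions p_i * l_i:
  H: (19/80) * 1 = 19/80
  C: (9/80) * 3 = 27/80
  B: (19/80) * 3 = 57/80
  A: (16/80) * 3 = 48/80
  F: (9/80) * 4 = 36/80
  D: (8/80) * 5 = 40/80
Sum = (19 + 27 + 57 + 48 + 36 + 40)/80 = 227/80

L = 227/80 = 2.8375 bits/symbol


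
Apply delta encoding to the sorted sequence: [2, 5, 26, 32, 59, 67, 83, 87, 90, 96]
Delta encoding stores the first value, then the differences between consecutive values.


First value: 2
Deltas:
  5 - 2 = 3
  26 - 5 = 21
  32 - 26 = 6
  59 - 32 = 27
  67 - 59 = 8
  83 - 67 = 16
  87 - 83 = 4
  90 - 87 = 3
  96 - 90 = 6


Delta encoded: [2, 3, 21, 6, 27, 8, 16, 4, 3, 6]


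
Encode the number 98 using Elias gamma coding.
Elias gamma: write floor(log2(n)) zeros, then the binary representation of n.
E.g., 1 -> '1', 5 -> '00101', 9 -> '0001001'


num_bits = floor(log2(98)) + 1 = 7
leading_zeros = num_bits - 1 = 6
binary(98) = 1100010

Elias gamma(98) = '000000' + '1100010' = 0000001100010 (13 bits)


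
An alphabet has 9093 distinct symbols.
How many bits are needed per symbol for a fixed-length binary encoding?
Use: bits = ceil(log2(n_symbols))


log2(9093) = 13.1505
Bracket: 2^13 = 8192 < 9093 <= 2^14 = 16384
So ceil(log2(9093)) = 14

bits = ceil(log2(9093)) = ceil(13.1505) = 14 bits


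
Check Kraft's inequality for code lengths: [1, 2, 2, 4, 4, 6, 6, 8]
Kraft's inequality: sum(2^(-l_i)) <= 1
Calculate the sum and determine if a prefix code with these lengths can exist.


Sum = 2^(-1) + 2^(-2) + 2^(-2) + 2^(-4) + 2^(-4) + 2^(-6) + 2^(-6) + 2^(-8)
    = 0.5 + 0.25 + 0.25 + 0.0625 + 0.0625 + 0.015625 + 0.015625 + 0.00390625
    = 297/256 = 1.16015625
Since 1.16015625 > 1, Kraft's inequality is NOT satisfied.
A prefix code with these lengths CANNOT exist.

Kraft sum = 1.16015625. Not satisfied.


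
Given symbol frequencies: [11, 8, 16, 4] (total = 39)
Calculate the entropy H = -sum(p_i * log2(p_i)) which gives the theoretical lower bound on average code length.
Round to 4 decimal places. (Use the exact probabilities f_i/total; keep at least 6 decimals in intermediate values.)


Per-symbol terms -p_i * log2(p_i) with p_i = f_i/39:
  p = 11/39 = 0.282051: log2(p) = -1.825971, -p*log2(p) = 0.515017
  p = 8/39 = 0.205128: log2(p) = -2.285402, -p*log2(p) = 0.468800
  p = 16/39 = 0.410256: log2(p) = -1.285402, -p*log2(p) = 0.527345
  p = 4/39 = 0.102564: log2(p) = -3.285402, -p*log2(p) = 0.336964
H = 0.515017 + 0.468800 + 0.527345 + 0.336964 = 1.848126

H = 1.8481 bits/symbol


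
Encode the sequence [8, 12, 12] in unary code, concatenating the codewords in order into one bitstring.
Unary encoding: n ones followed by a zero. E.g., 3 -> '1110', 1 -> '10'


Encode each number as n ones followed by a terminating 0:
  8 -> 111111110 (9 bits)
  12 -> 1111111111110 (13 bits)
  12 -> 1111111111110 (13 bits)
Total length = 9 + 13 + 13 = 35 bits.

Unary([8, 12, 12]) = 11111111011111111111101111111111110 (35 bits)


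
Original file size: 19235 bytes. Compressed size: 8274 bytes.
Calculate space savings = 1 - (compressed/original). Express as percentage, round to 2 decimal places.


ratio = compressed/original = 8274/19235 = 0.430153
savings = 1 - ratio = 1 - 0.430153 = 0.569847
as a percentage: 0.569847 * 100 = 56.98%

Space savings = 1 - 8274/19235 = 56.98%


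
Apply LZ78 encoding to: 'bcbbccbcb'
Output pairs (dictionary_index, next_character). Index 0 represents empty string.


LZ78 encoding steps:
Dictionary: {0: ''}
Step 1: w='' (idx 0), next='b' -> output (0, 'b'), add 'b' as idx 1
Step 2: w='' (idx 0), next='c' -> output (0, 'c'), add 'c' as idx 2
Step 3: w='b' (idx 1), next='b' -> output (1, 'b'), add 'bb' as idx 3
Step 4: w='c' (idx 2), next='c' -> output (2, 'c'), add 'cc' as idx 4
Step 5: w='b' (idx 1), next='c' -> output (1, 'c'), add 'bc' as idx 5
Step 6: w='b' (idx 1), end of input -> output (1, '')


Encoded: [(0, 'b'), (0, 'c'), (1, 'b'), (2, 'c'), (1, 'c'), (1, '')]


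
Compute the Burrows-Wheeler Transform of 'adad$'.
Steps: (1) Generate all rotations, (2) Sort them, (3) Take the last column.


Rotations (sorted):
  0: $adad -> last char: d
  1: ad$ad -> last char: d
  2: adad$ -> last char: $
  3: d$ada -> last char: a
  4: dad$a -> last char: a


BWT = dd$aa


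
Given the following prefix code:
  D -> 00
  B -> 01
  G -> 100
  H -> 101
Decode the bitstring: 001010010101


Decoding step by step:
Bits 00 -> D
Bits 101 -> H
Bits 00 -> D
Bits 101 -> H
Bits 01 -> B


Decoded message: DHDHB


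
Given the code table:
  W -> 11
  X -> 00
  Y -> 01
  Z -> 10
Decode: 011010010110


Decoding:
01 -> Y
10 -> Z
10 -> Z
01 -> Y
01 -> Y
10 -> Z


Result: YZZYYZ


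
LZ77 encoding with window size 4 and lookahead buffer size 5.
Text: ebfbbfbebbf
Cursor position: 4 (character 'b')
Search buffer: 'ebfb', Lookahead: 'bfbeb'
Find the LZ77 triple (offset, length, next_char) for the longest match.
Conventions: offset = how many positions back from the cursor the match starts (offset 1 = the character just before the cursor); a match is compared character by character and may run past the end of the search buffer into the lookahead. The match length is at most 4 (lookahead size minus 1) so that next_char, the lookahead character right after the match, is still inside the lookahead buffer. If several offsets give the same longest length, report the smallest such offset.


Try each offset into the search buffer:
  offset=1 (pos 3, char 'b'): match length 1
  offset=2 (pos 2, char 'f'): match length 0
  offset=3 (pos 1, char 'b'): match length 3
  offset=4 (pos 0, char 'e'): match length 0
Longest match has length 3 at offset 3.
next_char = character at position 4 + 3 = 7 -> 'e'

Best match: offset=3, length=3 (matching 'bfb' starting at position 1)
LZ77 triple: (3, 3, 'e')


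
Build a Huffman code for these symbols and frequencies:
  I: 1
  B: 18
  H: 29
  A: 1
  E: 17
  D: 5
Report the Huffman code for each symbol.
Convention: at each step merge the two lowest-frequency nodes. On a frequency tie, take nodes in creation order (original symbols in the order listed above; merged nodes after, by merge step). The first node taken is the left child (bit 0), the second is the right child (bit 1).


Huffman tree construction:
Step 1: Merge I(1) + A(1) = 2
Step 2: Merge (I+A)(2) + D(5) = 7
Step 3: Merge ((I+A)+D)(7) + E(17) = 24
Step 4: Merge B(18) + (((I+A)+D)+E)(24) = 42
Step 5: Merge H(29) + (B+(((I+A)+D)+E))(42) = 71
Read each symbol's code off the tree from the root (left child = 0, right child = 1).

Codes:
  I: 11000 (length 5)
  B: 10 (length 2)
  H: 0 (length 1)
  A: 11001 (length 5)
  E: 111 (length 3)
  D: 1101 (length 4)
Average code length: 146/71 = 2.0563 bits/symbol


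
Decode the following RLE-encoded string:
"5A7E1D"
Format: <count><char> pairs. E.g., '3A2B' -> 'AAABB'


Expanding each <count><char> pair:
  5A -> 'AAAAA'
  7E -> 'EEEEEEE'
  1D -> 'D'

Decoded = AAAAAEEEEEEED


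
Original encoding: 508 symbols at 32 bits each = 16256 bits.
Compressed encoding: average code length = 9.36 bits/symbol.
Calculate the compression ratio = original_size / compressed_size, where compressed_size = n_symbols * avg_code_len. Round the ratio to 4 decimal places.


original_size = n_symbols * orig_bits = 508 * 32 = 16256 bits
compressed_size = n_symbols * avg_code_len = 508 * 9.36 = 4754.88 bits
ratio = original_size / compressed_size = 16256 / 4754.88 = 3.4188

Compression ratio = 3.4188


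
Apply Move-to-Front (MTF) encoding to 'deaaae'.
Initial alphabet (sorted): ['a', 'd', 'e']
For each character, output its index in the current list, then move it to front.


MTF encoding:
'd': index 1 in ['a', 'd', 'e'] -> ['d', 'a', 'e']
'e': index 2 in ['d', 'a', 'e'] -> ['e', 'd', 'a']
'a': index 2 in ['e', 'd', 'a'] -> ['a', 'e', 'd']
'a': index 0 in ['a', 'e', 'd'] -> ['a', 'e', 'd']
'a': index 0 in ['a', 'e', 'd'] -> ['a', 'e', 'd']
'e': index 1 in ['a', 'e', 'd'] -> ['e', 'a', 'd']


Output: [1, 2, 2, 0, 0, 1]


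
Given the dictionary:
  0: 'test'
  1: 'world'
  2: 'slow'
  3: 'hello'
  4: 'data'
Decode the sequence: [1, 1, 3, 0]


Look up each index in the dictionary:
  1 -> 'world'
  1 -> 'world'
  3 -> 'hello'
  0 -> 'test'

Decoded: "world world hello test"


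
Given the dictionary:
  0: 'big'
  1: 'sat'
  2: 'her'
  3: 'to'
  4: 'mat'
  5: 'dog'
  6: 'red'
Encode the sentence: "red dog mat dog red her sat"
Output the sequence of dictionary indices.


Look up each word in the dictionary:
  'red' -> 6
  'dog' -> 5
  'mat' -> 4
  'dog' -> 5
  'red' -> 6
  'her' -> 2
  'sat' -> 1

Encoded: [6, 5, 4, 5, 6, 2, 1]


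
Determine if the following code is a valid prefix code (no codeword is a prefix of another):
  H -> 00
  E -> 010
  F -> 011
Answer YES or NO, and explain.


Checking each pair (does one codeword prefix another?):
  H='00' vs E='010': no prefix
  H='00' vs F='011': no prefix
  E='010' vs H='00': no prefix
  E='010' vs F='011': no prefix
  F='011' vs H='00': no prefix
  F='011' vs E='010': no prefix
No violation found over all pairs.

YES -- this is a valid prefix code. No codeword is a prefix of any other codeword.


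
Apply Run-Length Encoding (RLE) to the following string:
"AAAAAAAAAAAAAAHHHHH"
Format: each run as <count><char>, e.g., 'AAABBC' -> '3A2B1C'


Scanning runs left to right:
  i=0: run of 'A' x 14 -> '14A'
  i=14: run of 'H' x 5 -> '5H'

RLE = 14A5H


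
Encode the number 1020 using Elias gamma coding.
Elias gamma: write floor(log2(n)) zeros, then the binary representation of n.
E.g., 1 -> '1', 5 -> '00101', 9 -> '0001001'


num_bits = floor(log2(1020)) + 1 = 10
leading_zeros = num_bits - 1 = 9
binary(1020) = 1111111100

Elias gamma(1020) = '000000000' + '1111111100' = 0000000001111111100 (19 bits)


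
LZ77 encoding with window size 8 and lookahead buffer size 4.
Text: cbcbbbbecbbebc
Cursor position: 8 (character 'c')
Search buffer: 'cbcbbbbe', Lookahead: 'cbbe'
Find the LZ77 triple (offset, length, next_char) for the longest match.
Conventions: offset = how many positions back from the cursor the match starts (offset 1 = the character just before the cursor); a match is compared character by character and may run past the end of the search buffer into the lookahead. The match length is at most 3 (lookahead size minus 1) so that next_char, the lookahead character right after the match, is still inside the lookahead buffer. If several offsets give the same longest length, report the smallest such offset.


Try each offset into the search buffer:
  offset=1 (pos 7, char 'e'): match length 0
  offset=2 (pos 6, char 'b'): match length 0
  offset=3 (pos 5, char 'b'): match length 0
  offset=4 (pos 4, char 'b'): match length 0
  offset=5 (pos 3, char 'b'): match length 0
  offset=6 (pos 2, char 'c'): match length 3
  offset=7 (pos 1, char 'b'): match length 0
  offset=8 (pos 0, char 'c'): match length 2
Longest match has length 3 at offset 6.
next_char = character at position 8 + 3 = 11 -> 'e'

Best match: offset=6, length=3 (matching 'cbb' starting at position 2)
LZ77 triple: (6, 3, 'e')


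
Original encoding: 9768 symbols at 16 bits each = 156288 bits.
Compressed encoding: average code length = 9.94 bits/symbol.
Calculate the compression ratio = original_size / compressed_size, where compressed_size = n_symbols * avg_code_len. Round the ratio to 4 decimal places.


original_size = n_symbols * orig_bits = 9768 * 16 = 156288 bits
compressed_size = n_symbols * avg_code_len = 9768 * 9.94 = 97093.92 bits
ratio = original_size / compressed_size = 156288 / 97093.92 = 1.6097

Compression ratio = 1.6097


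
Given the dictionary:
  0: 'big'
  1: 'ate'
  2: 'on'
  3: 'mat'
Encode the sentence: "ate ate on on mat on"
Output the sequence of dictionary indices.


Look up each word in the dictionary:
  'ate' -> 1
  'ate' -> 1
  'on' -> 2
  'on' -> 2
  'mat' -> 3
  'on' -> 2

Encoded: [1, 1, 2, 2, 3, 2]


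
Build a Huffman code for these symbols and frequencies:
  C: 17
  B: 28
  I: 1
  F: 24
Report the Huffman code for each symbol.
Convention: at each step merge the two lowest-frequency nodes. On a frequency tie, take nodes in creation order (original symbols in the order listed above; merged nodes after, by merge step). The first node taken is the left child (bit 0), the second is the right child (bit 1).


Huffman tree construction:
Step 1: Merge I(1) + C(17) = 18
Step 2: Merge (I+C)(18) + F(24) = 42
Step 3: Merge B(28) + ((I+C)+F)(42) = 70
Read each symbol's code off the tree from the root (left child = 0, right child = 1).

Codes:
  C: 101 (length 3)
  B: 0 (length 1)
  I: 100 (length 3)
  F: 11 (length 2)
Average code length: 130/70 = 1.8571 bits/symbol


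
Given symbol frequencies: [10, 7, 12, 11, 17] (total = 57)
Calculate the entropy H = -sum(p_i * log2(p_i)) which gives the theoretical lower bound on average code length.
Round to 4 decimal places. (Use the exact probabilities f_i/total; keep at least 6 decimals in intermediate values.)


Per-symbol terms -p_i * log2(p_i) with p_i = f_i/57:
  p = 10/57 = 0.175439: log2(p) = -2.510962, -p*log2(p) = 0.440520
  p = 7/57 = 0.122807: log2(p) = -3.025535, -p*log2(p) = 0.371557
  p = 12/57 = 0.210526: log2(p) = -2.247928, -p*log2(p) = 0.473248
  p = 11/57 = 0.192982: log2(p) = -2.373458, -p*log2(p) = 0.458036
  p = 17/57 = 0.298246: log2(p) = -1.745427, -p*log2(p) = 0.520566
H = 0.440520 + 0.371557 + 0.473248 + 0.458036 + 0.520566 = 2.263927

H = 2.2639 bits/symbol


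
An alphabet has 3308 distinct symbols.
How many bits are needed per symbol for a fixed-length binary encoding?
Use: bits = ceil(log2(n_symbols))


log2(3308) = 11.6917
Bracket: 2^11 = 2048 < 3308 <= 2^12 = 4096
So ceil(log2(3308)) = 12

bits = ceil(log2(3308)) = ceil(11.6917) = 12 bits


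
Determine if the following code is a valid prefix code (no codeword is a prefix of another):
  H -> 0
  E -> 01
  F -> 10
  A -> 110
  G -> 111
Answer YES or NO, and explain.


Checking each pair (does one codeword prefix another?):
  H='0' vs E='01': prefix -- VIOLATION

NO -- this is NOT a valid prefix code. H (0) is a prefix of E (01).


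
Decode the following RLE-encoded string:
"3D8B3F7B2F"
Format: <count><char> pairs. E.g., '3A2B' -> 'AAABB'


Expanding each <count><char> pair:
  3D -> 'DDD'
  8B -> 'BBBBBBBB'
  3F -> 'FFF'
  7B -> 'BBBBBBB'
  2F -> 'FF'

Decoded = DDDBBBBBBBBFFFBBBBBBBFF


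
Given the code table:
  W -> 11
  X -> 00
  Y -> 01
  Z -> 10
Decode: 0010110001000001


Decoding:
00 -> X
10 -> Z
11 -> W
00 -> X
01 -> Y
00 -> X
00 -> X
01 -> Y


Result: XZWXYXXY


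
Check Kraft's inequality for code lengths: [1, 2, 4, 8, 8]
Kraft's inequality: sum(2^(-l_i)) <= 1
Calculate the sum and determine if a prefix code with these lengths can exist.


Sum = 2^(-1) + 2^(-2) + 2^(-4) + 2^(-8) + 2^(-8)
    = 0.5 + 0.25 + 0.0625 + 0.00390625 + 0.00390625
    = 210/256 = 0.8203125
Since 0.8203125 <= 1, Kraft's inequality IS satisfied.
A prefix code with these lengths CAN exist.

Kraft sum = 0.8203125. Satisfied.


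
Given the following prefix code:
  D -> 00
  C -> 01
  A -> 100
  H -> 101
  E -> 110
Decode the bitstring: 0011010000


Decoding step by step:
Bits 00 -> D
Bits 110 -> E
Bits 100 -> A
Bits 00 -> D


Decoded message: DEAD


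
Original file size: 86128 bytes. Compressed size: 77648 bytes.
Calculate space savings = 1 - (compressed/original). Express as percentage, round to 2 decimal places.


ratio = compressed/original = 77648/86128 = 0.901542
savings = 1 - ratio = 1 - 0.901542 = 0.098458
as a percentage: 0.098458 * 100 = 9.85%

Space savings = 1 - 77648/86128 = 9.85%


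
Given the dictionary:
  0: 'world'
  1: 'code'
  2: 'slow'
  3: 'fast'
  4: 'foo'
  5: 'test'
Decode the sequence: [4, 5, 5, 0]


Look up each index in the dictionary:
  4 -> 'foo'
  5 -> 'test'
  5 -> 'test'
  0 -> 'world'

Decoded: "foo test test world"


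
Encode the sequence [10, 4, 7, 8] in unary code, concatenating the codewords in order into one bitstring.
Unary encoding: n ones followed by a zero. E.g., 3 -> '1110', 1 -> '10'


Encode each number as n ones followed by a terminating 0:
  10 -> 11111111110 (11 bits)
  4 -> 11110 (5 bits)
  7 -> 11111110 (8 bits)
  8 -> 111111110 (9 bits)
Total length = 11 + 5 + 8 + 9 = 33 bits.

Unary([10, 4, 7, 8]) = 111111111101111011111110111111110 (33 bits)


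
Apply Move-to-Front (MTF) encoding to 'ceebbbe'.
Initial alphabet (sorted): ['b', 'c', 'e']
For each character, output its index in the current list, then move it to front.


MTF encoding:
'c': index 1 in ['b', 'c', 'e'] -> ['c', 'b', 'e']
'e': index 2 in ['c', 'b', 'e'] -> ['e', 'c', 'b']
'e': index 0 in ['e', 'c', 'b'] -> ['e', 'c', 'b']
'b': index 2 in ['e', 'c', 'b'] -> ['b', 'e', 'c']
'b': index 0 in ['b', 'e', 'c'] -> ['b', 'e', 'c']
'b': index 0 in ['b', 'e', 'c'] -> ['b', 'e', 'c']
'e': index 1 in ['b', 'e', 'c'] -> ['e', 'b', 'c']


Output: [1, 2, 0, 2, 0, 0, 1]


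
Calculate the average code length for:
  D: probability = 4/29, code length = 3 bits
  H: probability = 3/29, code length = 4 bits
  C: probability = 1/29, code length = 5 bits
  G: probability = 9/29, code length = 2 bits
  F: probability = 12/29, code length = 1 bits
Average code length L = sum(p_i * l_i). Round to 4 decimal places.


Weighted contributions p_i * l_i:
  D: (4/29) * 3 = 12/29
  H: (3/29) * 4 = 12/29
  C: (1/29) * 5 = 5/29
  G: (9/29) * 2 = 18/29
  F: (12/29) * 1 = 12/29
Sum = (12 + 12 + 5 + 18 + 12)/29 = 59/29

L = 59/29 = 2.0345 bits/symbol


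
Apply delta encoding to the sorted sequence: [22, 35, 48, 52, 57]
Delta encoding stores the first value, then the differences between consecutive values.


First value: 22
Deltas:
  35 - 22 = 13
  48 - 35 = 13
  52 - 48 = 4
  57 - 52 = 5


Delta encoded: [22, 13, 13, 4, 5]


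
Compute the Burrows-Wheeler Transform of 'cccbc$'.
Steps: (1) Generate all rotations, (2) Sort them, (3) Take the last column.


Rotations (sorted):
  0: $cccbc -> last char: c
  1: bc$ccc -> last char: c
  2: c$cccb -> last char: b
  3: cbc$cc -> last char: c
  4: ccbc$c -> last char: c
  5: cccbc$ -> last char: $


BWT = ccbcc$


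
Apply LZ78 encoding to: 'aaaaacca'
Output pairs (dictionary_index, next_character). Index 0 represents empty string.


LZ78 encoding steps:
Dictionary: {0: ''}
Step 1: w='' (idx 0), next='a' -> output (0, 'a'), add 'a' as idx 1
Step 2: w='a' (idx 1), next='a' -> output (1, 'a'), add 'aa' as idx 2
Step 3: w='aa' (idx 2), next='c' -> output (2, 'c'), add 'aac' as idx 3
Step 4: w='' (idx 0), next='c' -> output (0, 'c'), add 'c' as idx 4
Step 5: w='a' (idx 1), end of input -> output (1, '')


Encoded: [(0, 'a'), (1, 'a'), (2, 'c'), (0, 'c'), (1, '')]


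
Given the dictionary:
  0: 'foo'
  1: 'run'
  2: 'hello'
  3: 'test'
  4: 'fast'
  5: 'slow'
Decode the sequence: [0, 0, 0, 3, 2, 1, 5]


Look up each index in the dictionary:
  0 -> 'foo'
  0 -> 'foo'
  0 -> 'foo'
  3 -> 'test'
  2 -> 'hello'
  1 -> 'run'
  5 -> 'slow'

Decoded: "foo foo foo test hello run slow"


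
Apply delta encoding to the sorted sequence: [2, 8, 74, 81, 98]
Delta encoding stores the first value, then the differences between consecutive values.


First value: 2
Deltas:
  8 - 2 = 6
  74 - 8 = 66
  81 - 74 = 7
  98 - 81 = 17


Delta encoded: [2, 6, 66, 7, 17]


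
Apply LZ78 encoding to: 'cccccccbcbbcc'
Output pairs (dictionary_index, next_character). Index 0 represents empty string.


LZ78 encoding steps:
Dictionary: {0: ''}
Step 1: w='' (idx 0), next='c' -> output (0, 'c'), add 'c' as idx 1
Step 2: w='c' (idx 1), next='c' -> output (1, 'c'), add 'cc' as idx 2
Step 3: w='cc' (idx 2), next='c' -> output (2, 'c'), add 'ccc' as idx 3
Step 4: w='c' (idx 1), next='b' -> output (1, 'b'), add 'cb' as idx 4
Step 5: w='cb' (idx 4), next='b' -> output (4, 'b'), add 'cbb' as idx 5
Step 6: w='cc' (idx 2), end of input -> output (2, '')


Encoded: [(0, 'c'), (1, 'c'), (2, 'c'), (1, 'b'), (4, 'b'), (2, '')]
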